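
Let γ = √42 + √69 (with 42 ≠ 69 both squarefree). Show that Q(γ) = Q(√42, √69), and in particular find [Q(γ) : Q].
[Q(γ) : Q] = 4 (equivalently, Q(γ) = Q(√42, √69))

Obviously Q(γ) ⊆ Q(√42, √69), and [Q(√42, √69):Q] = 4 (since 42, 69 are distinct squarefree integers > 1 with 2898 not a perfect square). To show equality we compute the minimal polynomial of γ. From γ = √42 + √69: γ^2 = 42 + 2√(2898) + 69 = 111 + 2√(2898), so γ^2 - 111 = 2√(2898); squaring, (γ^2 - 111)^2 = 4·2898, i.e. γ^4 - 222γ^2 + 12321 - 11592 = 0, i.e. γ^4 - 222γ^2 + 729 = 0. So γ is a root of x^4 - 222x^2 + 729. This polynomial is irreducible over Q: it has no rational root (each ±√42 ± √69 is irrational), and any factorization into two quadratics over Q would force √(2898) ∈ Q (pairing opposite roots) or √42, √69 ∈ Q (other pairings), all impossible. Hence [Q(γ):Q] = 4 = [Q(√42, √69):Q], so Q(γ) = Q(√42, √69).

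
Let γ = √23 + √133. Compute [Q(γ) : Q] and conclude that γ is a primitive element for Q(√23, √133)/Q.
[Q(γ) : Q] = 4 (equivalently, Q(γ) = Q(√23, √133))

Obviously Q(γ) ⊆ Q(√23, √133), and [Q(√23, √133):Q] = 4 (since 23, 133 are distinct squarefree integers > 1 with 3059 not a perfect square). To show equality we compute the minimal polynomial of γ. From γ = √23 + √133: γ^2 = 23 + 2√(3059) + 133 = 156 + 2√(3059), so γ^2 - 156 = 2√(3059); squaring, (γ^2 - 156)^2 = 4·3059, i.e. γ^4 - 312γ^2 + 24336 - 12236 = 0, i.e. γ^4 - 312γ^2 + 12100 = 0. So γ is a root of x^4 - 312x^2 + 12100. This polynomial is irreducible over Q: it has no rational root (each ±√23 ± √133 is irrational), and any factorization into two quadratics over Q would force √(3059) ∈ Q (pairing opposite roots) or √23, √133 ∈ Q (other pairings), all impossible. Hence [Q(γ):Q] = 4 = [Q(√23, √133):Q], so Q(γ) = Q(√23, √133).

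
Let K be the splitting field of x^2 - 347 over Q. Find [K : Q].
[K : Q] = 2

f(x) = x^2 - 347 factors as (x - √347)(x + √347). The splitting field is K = Q(√347). Since 347 is squarefree and > 1, it is not a perfect square, so x^2 - 347 is irreducible over Q and [Q(√347) : Q] = 2. Hence [K : Q] = 2.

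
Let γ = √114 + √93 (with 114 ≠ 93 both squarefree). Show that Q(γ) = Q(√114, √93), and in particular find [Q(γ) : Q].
[Q(γ) : Q] = 4 (equivalently, Q(γ) = Q(√114, √93))

Obviously Q(γ) ⊆ Q(√114, √93), and [Q(√114, √93):Q] = 4 (since 114, 93 are distinct squarefree integers > 1 with 10602 not a perfect square). To show equality we compute the minimal polynomial of γ. From γ = √114 + √93: γ^2 = 114 + 2√(10602) + 93 = 207 + 2√(10602), so γ^2 - 207 = 2√(10602); squaring, (γ^2 - 207)^2 = 4·10602, i.e. γ^4 - 414γ^2 + 42849 - 42408 = 0, i.e. γ^4 - 414γ^2 + 441 = 0. So γ is a root of x^4 - 414x^2 + 441. This polynomial is irreducible over Q: it has no rational root (each ±√114 ± √93 is irrational), and any factorization into two quadratics over Q would force √(10602) ∈ Q (pairing opposite roots) or √114, √93 ∈ Q (other pairings), all impossible. Hence [Q(γ):Q] = 4 = [Q(√114, √93):Q], so Q(γ) = Q(√114, √93).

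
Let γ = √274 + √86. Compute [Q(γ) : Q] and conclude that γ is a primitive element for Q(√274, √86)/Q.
[Q(γ) : Q] = 4 (equivalently, Q(γ) = Q(√274, √86))

Obviously Q(γ) ⊆ Q(√274, √86), and [Q(√274, √86):Q] = 4 (since 274, 86 are distinct squarefree integers > 1 with 23564 not a perfect square). To show equality we compute the minimal polynomial of γ. From γ = √274 + √86: γ^2 = 274 + 2√(23564) + 86 = 360 + 2√(23564), so γ^2 - 360 = 2√(23564); squaring, (γ^2 - 360)^2 = 4·23564, i.e. γ^4 - 720γ^2 + 129600 - 94256 = 0, i.e. γ^4 - 720γ^2 + 35344 = 0. So γ is a root of x^4 - 720x^2 + 35344. This polynomial is irreducible over Q: it has no rational root (each ±√274 ± √86 is irrational), and any factorization into two quadratics over Q would force √(23564) ∈ Q (pairing opposite roots) or √274, √86 ∈ Q (other pairings), all impossible. Hence [Q(γ):Q] = 4 = [Q(√274, √86):Q], so Q(γ) = Q(√274, √86).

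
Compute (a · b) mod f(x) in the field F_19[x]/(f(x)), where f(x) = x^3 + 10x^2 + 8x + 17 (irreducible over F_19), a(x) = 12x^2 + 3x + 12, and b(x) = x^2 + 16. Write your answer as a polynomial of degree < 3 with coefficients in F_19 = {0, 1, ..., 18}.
a · b ≡ 5x^2 + x + 15 (mod f(x))

Multiply in F_19[x]: a(x)·b(x) = (12x^2 + 3x + 12)·(x^2 + 16) = 12x^4 + 3x^3 + 14x^2 + 10x + 2. This has degree ≥ 3, so divide by f(x) over F_19: 12x^4 + 3x^3 + 14x^2 + 10x + 2 = (12x + 16)·(x^3 + 10x^2 + 8x + 17) + (5x^2 + x + 15). Hence a·b ≡ 5x^2 + x + 15 (mod f). (F_19[x]/(f) is a field with 19^3 = 6859 elements since f is irreducible of degree 3.)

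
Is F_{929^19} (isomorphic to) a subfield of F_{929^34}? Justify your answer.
No: F_{929^19} is not a subfield of F_{929^34}

F_{p^m} embeds in F_{p^n} iff m | n. Here 19 ∤ 34 (since 34 = 1·19 + 15 with remainder 15 ≠ 0), so F_{929^19} is not a subfield of F_{929^34}. Equivalently: if it were, the tower law would give 19 = [F_{929^19}:F_929] dividing [F_{929^34}:F_929] = 34, contradiction.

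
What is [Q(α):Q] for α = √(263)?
[Q(α):Q] = 2

[Q(α):Q] equals the degree of the minimal polynomial of α. Here α^2 = 263 and x^2 - 263 is irreducible (d = 263 is squarefree, ≠ 1, hence not a square), so deg(m_α) = 2. Thus [Q(α):Q] = 2.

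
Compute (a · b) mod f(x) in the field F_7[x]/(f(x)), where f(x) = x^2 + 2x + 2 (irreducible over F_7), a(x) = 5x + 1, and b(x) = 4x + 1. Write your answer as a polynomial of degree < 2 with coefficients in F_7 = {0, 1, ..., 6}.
a · b ≡ 4x + 3 (mod f(x))

Multiply in F_7[x]: a(x)·b(x) = (5x + 1)·(4x + 1) = 6x^2 + 2x + 1. This has degree ≥ 2, so divide by f(x) over F_7: 6x^2 + 2x + 1 = (6)·(x^2 + 2x + 2) + (4x + 3). Hence a·b ≡ 4x + 3 (mod f). (F_7[x]/(f) is a field with 7^2 = 49 elements since f is irreducible of degree 2.)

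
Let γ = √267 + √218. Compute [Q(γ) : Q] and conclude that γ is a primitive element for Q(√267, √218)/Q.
[Q(γ) : Q] = 4 (equivalently, Q(γ) = Q(√267, √218))

Obviously Q(γ) ⊆ Q(√267, √218), and [Q(√267, √218):Q] = 4 (since 267, 218 are distinct squarefree integers > 1 with 58206 not a perfect square). To show equality we compute the minimal polynomial of γ. From γ = √267 + √218: γ^2 = 267 + 2√(58206) + 218 = 485 + 2√(58206), so γ^2 - 485 = 2√(58206); squaring, (γ^2 - 485)^2 = 4·58206, i.e. γ^4 - 970γ^2 + 235225 - 232824 = 0, i.e. γ^4 - 970γ^2 + 2401 = 0. So γ is a root of x^4 - 970x^2 + 2401. This polynomial is irreducible over Q: it has no rational root (each ±√267 ± √218 is irrational), and any factorization into two quadratics over Q would force √(58206) ∈ Q (pairing opposite roots) or √267, √218 ∈ Q (other pairings), all impossible. Hence [Q(γ):Q] = 4 = [Q(√267, √218):Q], so Q(γ) = Q(√267, √218).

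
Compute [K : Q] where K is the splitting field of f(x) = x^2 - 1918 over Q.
[K : Q] = 2

f(x) = x^2 - 1918 factors as (x - √1918)(x + √1918). The splitting field is K = Q(√1918). Since 1918 is squarefree and > 1, it is not a perfect square, so x^2 - 1918 is irreducible over Q and [Q(√1918) : Q] = 2. Hence [K : Q] = 2.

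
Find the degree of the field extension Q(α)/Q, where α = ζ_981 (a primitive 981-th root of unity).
[Q(α):Q] = 648

The minimal polynomial of ζ_981 over Q is the 981-th cyclotomic polynomial Φ_981(x), which is irreducible over Q and has degree φ(981) = 648. Hence [Q(α):Q] = φ(981) = 648.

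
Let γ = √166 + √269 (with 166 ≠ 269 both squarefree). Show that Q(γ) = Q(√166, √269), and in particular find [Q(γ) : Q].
[Q(γ) : Q] = 4 (equivalently, Q(γ) = Q(√166, √269))

Obviously Q(γ) ⊆ Q(√166, √269), and [Q(√166, √269):Q] = 4 (since 166, 269 are distinct squarefree integers > 1 with 44654 not a perfect square). To show equality we compute the minimal polynomial of γ. From γ = √166 + √269: γ^2 = 166 + 2√(44654) + 269 = 435 + 2√(44654), so γ^2 - 435 = 2√(44654); squaring, (γ^2 - 435)^2 = 4·44654, i.e. γ^4 - 870γ^2 + 189225 - 178616 = 0, i.e. γ^4 - 870γ^2 + 10609 = 0. So γ is a root of x^4 - 870x^2 + 10609. This polynomial is irreducible over Q: it has no rational root (each ±√166 ± √269 is irrational), and any factorization into two quadratics over Q would force √(44654) ∈ Q (pairing opposite roots) or √166, √269 ∈ Q (other pairings), all impossible. Hence [Q(γ):Q] = 4 = [Q(√166, √269):Q], so Q(γ) = Q(√166, √269).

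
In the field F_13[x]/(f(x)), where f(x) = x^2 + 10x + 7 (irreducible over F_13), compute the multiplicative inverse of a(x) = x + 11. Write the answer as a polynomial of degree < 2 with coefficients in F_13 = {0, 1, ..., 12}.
a(x)^(-1) ≡ 5x + 8 (mod f(x))

Since f is irreducible over F_13, F_13[x]/(f) is a field and a(x) ≠ 0 has an inverse. Apply the extended Euclidean algorithm to f(x) and a(x) in F_13[x]: f(x) = (x + 12)·a(x) + (5). The last nonzero remainder is the constant 5 = gcd(f, a) in F_13. Back-substituting through the division chain expresses 5 = s(x)·a(x) + t(x)·f(x) with s(x) ≡ 12x + 1 (mod f), so (12x + 1)·a(x) ≡ 5 (mod f). Multiplying by 5^(-1) ≡ 8 in F_13 gives a(x)^(-1) ≡ 8·(12x + 1) ≡ 5x + 8 (mod f). Check: (x + 11)·(5x + 8) = 5x^2 + 11x + 10 ≡ 1 (mod x^2 + 10x + 7).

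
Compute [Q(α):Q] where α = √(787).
[Q(α):Q] = 2

[Q(α):Q] equals the degree of the minimal polynomial of α. Here α^2 = 787 and x^2 - 787 is irreducible (d = 787 is squarefree, ≠ 1, hence not a square), so deg(m_α) = 2. Thus [Q(α):Q] = 2.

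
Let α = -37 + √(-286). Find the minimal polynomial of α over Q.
m_α(x) = x^2 + 74x + 1655

From α + 37 = √(-286), squaring gives (α + 37)^2 = -286, i.e. α^2 + 74α + 1369 = -286, so α^2 + 74α + 1655 = 0. The discriminant of x^2 + 74x + 1655 is (74)^2 - 4·(1655) = 5476 - 6620 = -1144, and 4·(-286) is not a perfect square in Q since -286 is squarefree and ≠ 1. Hence x^2 + 74x + 1655 is irreducible over Q and is the minimal polynomial of α.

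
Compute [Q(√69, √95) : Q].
[Q(√69, √95) : Q] = 4

[Q(√69):Q] = 2 (min poly x^2 - 69, irreducible since 69 is squarefree > 1). For the top step, suppose √95 ∈ Q(√69), say √95 = c + d√69 with c, d ∈ Q. Squaring: 95 = c^2 + 69d^2 + 2cd√69. Since √69 ∉ Q this forces 2cd = 0. If d = 0 then √95 = c ∈ Q, contradicting 95 squarefree > 1. If c = 0 then 95 = 69d^2, so 69·95 = (69d)^2 is a perfect square in Q — but 69·95 = 6555 is not a perfect square (since 69 and 95 are distinct squarefree integers). Contradiction. Hence √95 ∉ Q(√69), so x^2 - 95 stays irreducible over Q(√69) and [Q(√69, √95) : Q(√69)] = 2. By the tower law, [Q(√69, √95) : Q] = 2 · 2 = 4.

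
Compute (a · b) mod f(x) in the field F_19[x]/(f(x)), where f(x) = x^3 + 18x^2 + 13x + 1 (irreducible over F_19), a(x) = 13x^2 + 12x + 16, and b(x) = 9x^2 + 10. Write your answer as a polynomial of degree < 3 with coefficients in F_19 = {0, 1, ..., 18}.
a · b ≡ 4x^2 + 4x + 11 (mod f(x))

Multiply in F_19[x]: a(x)·b(x) = (13x^2 + 12x + 16)·(9x^2 + 10) = 3x^4 + 13x^3 + 8x^2 + 6x + 8. This has degree ≥ 3, so divide by f(x) over F_19: 3x^4 + 13x^3 + 8x^2 + 6x + 8 = (3x + 16)·(x^3 + 18x^2 + 13x + 1) + (4x^2 + 4x + 11). Hence a·b ≡ 4x^2 + 4x + 11 (mod f). (F_19[x]/(f) is a field with 19^3 = 6859 elements since f is irreducible of degree 3.)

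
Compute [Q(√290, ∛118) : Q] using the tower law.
[Q(√290, ∛118) : Q] = 6

Let L = Q(√290, ∛118). Since Q(√290) ⊂ L and [Q(√290):Q] = 2, the tower law gives 2 | [L:Q]. Likewise Q(∛118) ⊂ L with [Q(∛118):Q] = 3 (because 118 is not a perfect cube), so 3 | [L:Q]. As gcd(2,3) = 1, [L:Q] is divisible by 6. Conversely L is generated over Q by √290 and ∛118, so [L:Q] ≤ 2·3 = 6. Therefore [Q(√290, ∛118) : Q] = 6.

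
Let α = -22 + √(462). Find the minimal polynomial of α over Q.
m_α(x) = x^2 + 44x + 22

From α + 22 = √(462), squaring gives (α + 22)^2 = 462, i.e. α^2 + 44α + 484 = 462, so α^2 + 44α + 22 = 0. The discriminant of x^2 + 44x + 22 is (44)^2 - 4·(22) = 1936 - 88 = 1848, and 4·(462) is not a perfect square in Q since 462 is squarefree and ≠ 1. Hence x^2 + 44x + 22 is irreducible over Q and is the minimal polynomial of α.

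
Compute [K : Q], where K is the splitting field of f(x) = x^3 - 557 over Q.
[K : Q] = 6

The roots of x^3 - 557 are ∛557, ω∛557, ω^2∛557 where ω = e^(2πi/3) is a primitive cube root of unity, so K = Q(∛557, ω). Now [Q(∛557):Q] = 3 (since 557 is not a perfect cube, x^3 - 557 is irreducible) and [Q(ω):Q] = 2. Both 2 and 3 divide [K:Q], and [K:Q] ≤ 3·2 = 6, so [K:Q] = 6. (Equivalently: Q(∛557) ⊂ R but ω ∉ R, so [K : Q(∛557)] = 2.)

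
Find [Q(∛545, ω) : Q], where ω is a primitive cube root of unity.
[Q(∛545, ω) : Q] = 6

[Q(∛545):Q] = 3 (min poly x^3 - 545, irreducible since 545 is not a perfect cube). [Q(ω):Q] = 2 (min poly x^2 + x + 1). Since Q(∛545) ⊂ R and ω ∉ R, we have ω ∉ Q(∛545), so x^2 + x + 1 remains irreducible over Q(∛545) and [Q(∛545, ω) : Q(∛545)] = 2. By the tower law, [Q(∛545, ω) : Q] = 3 · 2 = 6. (In fact Q(∛545, ω) is the splitting field of x^3 - 545 over Q.)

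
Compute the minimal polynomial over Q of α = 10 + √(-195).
m_α(x) = x^2 - 20x + 295

From α - 10 = √(-195), squaring gives (α - 10)^2 = -195, i.e. α^2 - 20α + 100 = -195, so α^2 - 20α + 295 = 0. The discriminant of x^2 - 20x + 295 is (-20)^2 - 4·(295) = 400 - 1180 = -780, and 4·(-195) is not a perfect square in Q since -195 is squarefree and ≠ 1. Hence x^2 - 20x + 295 is irreducible over Q and is the minimal polynomial of α.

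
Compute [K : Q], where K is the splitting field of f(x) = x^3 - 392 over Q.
[K : Q] = 6

The roots of x^3 - 392 are ∛392, ω∛392, ω^2∛392 where ω = e^(2πi/3) is a primitive cube root of unity, so K = Q(∛392, ω). Now [Q(∛392):Q] = 3 (since 392 is not a perfect cube, x^3 - 392 is irreducible) and [Q(ω):Q] = 2. Both 2 and 3 divide [K:Q], and [K:Q] ≤ 3·2 = 6, so [K:Q] = 6. (Equivalently: Q(∛392) ⊂ R but ω ∉ R, so [K : Q(∛392)] = 2.)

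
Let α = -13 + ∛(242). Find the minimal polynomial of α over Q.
m_α(x) = x^3 + 39x^2 + 507x + 1955

Set β = α + 13 = ∛(242), so β^3 = 242. Then (α + 13)^3 - 242 = 0, i.e. α is a root of g(x) = (x + 13)^3 - 242 = x^3 + 39x^2 + 507x + 1955. Since g(x) = h(x + 13) where h(x) = x^3 - 242, and h is irreducible over Q (because 242 is not a perfect cube, so h has no rational root, and a monic cubic with no rational root is irreducible), g is also irreducible (irreducibility is preserved under the substitution x → x + 13). Hence m_α(x) = x^3 + 39x^2 + 507x + 1955.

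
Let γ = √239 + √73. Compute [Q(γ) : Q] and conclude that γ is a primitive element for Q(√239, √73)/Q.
[Q(γ) : Q] = 4 (equivalently, Q(γ) = Q(√239, √73))

Obviously Q(γ) ⊆ Q(√239, √73), and [Q(√239, √73):Q] = 4 (since 239, 73 are distinct squarefree integers > 1 with 17447 not a perfect square). To show equality we compute the minimal polynomial of γ. From γ = √239 + √73: γ^2 = 239 + 2√(17447) + 73 = 312 + 2√(17447), so γ^2 - 312 = 2√(17447); squaring, (γ^2 - 312)^2 = 4·17447, i.e. γ^4 - 624γ^2 + 97344 - 69788 = 0, i.e. γ^4 - 624γ^2 + 27556 = 0. So γ is a root of x^4 - 624x^2 + 27556. This polynomial is irreducible over Q: it has no rational root (each ±√239 ± √73 is irrational), and any factorization into two quadratics over Q would force √(17447) ∈ Q (pairing opposite roots) or √239, √73 ∈ Q (other pairings), all impossible. Hence [Q(γ):Q] = 4 = [Q(√239, √73):Q], so Q(γ) = Q(√239, √73).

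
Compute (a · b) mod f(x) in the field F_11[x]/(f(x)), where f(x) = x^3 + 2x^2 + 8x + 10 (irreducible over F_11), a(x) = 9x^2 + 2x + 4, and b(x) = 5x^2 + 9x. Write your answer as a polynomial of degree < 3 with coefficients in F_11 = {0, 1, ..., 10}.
a · b ≡ 6x^2 + 7x + 1 (mod f(x))

Multiply in F_11[x]: a(x)·b(x) = (9x^2 + 2x + 4)·(5x^2 + 9x) = x^4 + 3x^3 + 5x^2 + 3x. This has degree ≥ 3, so divide by f(x) over F_11: x^4 + 3x^3 + 5x^2 + 3x = (x + 1)·(x^3 + 2x^2 + 8x + 10) + (6x^2 + 7x + 1). Hence a·b ≡ 6x^2 + 7x + 1 (mod f). (F_11[x]/(f) is a field with 11^3 = 1331 elements since f is irreducible of degree 3.)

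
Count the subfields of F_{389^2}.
F_{389^2} has 2 subfields

The subfields of F_{p^n} are exactly the fields F_{p^d} for d | n (each is the fixed field of the unique index-d subgroup of Gal(F_{p^n}/F_p) ≅ Z/nZ). The divisors of n = 2 are {1, 2}, giving 2 subfields: F_{389^1}, F_{389^2}.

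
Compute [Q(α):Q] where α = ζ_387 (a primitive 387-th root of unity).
[Q(α):Q] = 252

The minimal polynomial of ζ_387 over Q is the 387-th cyclotomic polynomial Φ_387(x), which is irreducible over Q and has degree φ(387) = 252. Hence [Q(α):Q] = φ(387) = 252.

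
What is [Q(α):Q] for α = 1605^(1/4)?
[Q(α):Q] = 4

α is a root of x^4 - 1605. By Eisenstein's criterion at the prime p = 3 (which divides the constant term 1605 but p^2 = 9 does not, since 1605 is squarefree), x^4 - 1605 is irreducible over Q. Hence [Q(α):Q] = 4.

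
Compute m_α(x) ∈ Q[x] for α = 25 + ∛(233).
m_α(x) = x^3 - 75x^2 + 1875x - 15858

Set β = α - 25 = ∛(233), so β^3 = 233. Then (α - 25)^3 - 233 = 0, i.e. α is a root of g(x) = (x - 25)^3 - 233 = x^3 - 75x^2 + 1875x - 15858. Since g(x) = h(x - 25) where h(x) = x^3 - 233, and h is irreducible over Q (because 233 is not a perfect cube, so h has no rational root, and a monic cubic with no rational root is irreducible), g is also irreducible (irreducibility is preserved under the substitution x → x - 25). Hence m_α(x) = x^3 - 75x^2 + 1875x - 15858.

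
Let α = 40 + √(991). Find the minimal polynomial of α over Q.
m_α(x) = x^2 - 80x + 609

From α - 40 = √(991), squaring gives (α - 40)^2 = 991, i.e. α^2 - 80α + 1600 = 991, so α^2 - 80α + 609 = 0. The discriminant of x^2 - 80x + 609 is (-80)^2 - 4·(609) = 6400 - 2436 = 3964, and 4·(991) is not a perfect square in Q since 991 is squarefree and ≠ 1. Hence x^2 - 80x + 609 is irreducible over Q and is the minimal polynomial of α.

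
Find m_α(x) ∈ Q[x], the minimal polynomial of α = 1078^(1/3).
m_α(x) = x^3 - 1078

α satisfies α^3 = 1078, so x^3 - 1078 annihilates α. By the rational root test, a rational root p/q (in lowest terms) of x^3 - 1078 would satisfy p^3 = 1078 q^3, forcing q = 1 and p^3 = 1078; but 1078 is not a perfect cube, contradiction. A monic cubic over Q with no rational root is irreducible (any nontrivial factorization would include a linear factor). Hence x^3 - 1078 is the minimal polynomial of α, and in particular [Q(α):Q] = 3.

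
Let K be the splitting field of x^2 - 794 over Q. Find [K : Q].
[K : Q] = 2

f(x) = x^2 - 794 factors as (x - √794)(x + √794). The splitting field is K = Q(√794). Since 794 is squarefree and > 1, it is not a perfect square, so x^2 - 794 is irreducible over Q and [Q(√794) : Q] = 2. Hence [K : Q] = 2.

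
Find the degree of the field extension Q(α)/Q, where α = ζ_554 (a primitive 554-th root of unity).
[Q(α):Q] = 276

The minimal polynomial of ζ_554 over Q is the 554-th cyclotomic polynomial Φ_554(x), which is irreducible over Q and has degree φ(554) = 276. Hence [Q(α):Q] = φ(554) = 276.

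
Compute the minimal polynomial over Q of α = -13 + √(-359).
m_α(x) = x^2 + 26x + 528

From α + 13 = √(-359), squaring gives (α + 13)^2 = -359, i.e. α^2 + 26α + 169 = -359, so α^2 + 26α + 528 = 0. The discriminant of x^2 + 26x + 528 is (26)^2 - 4·(528) = 676 - 2112 = -1436, and 4·(-359) is not a perfect square in Q since -359 is squarefree and ≠ 1. Hence x^2 + 26x + 528 is irreducible over Q and is the minimal polynomial of α.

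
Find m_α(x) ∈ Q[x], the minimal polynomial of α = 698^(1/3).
m_α(x) = x^3 - 698

α satisfies α^3 = 698, so x^3 - 698 annihilates α. By the rational root test, a rational root p/q (in lowest terms) of x^3 - 698 would satisfy p^3 = 698 q^3, forcing q = 1 and p^3 = 698; but 698 is not a perfect cube, contradiction. A monic cubic over Q with no rational root is irreducible (any nontrivial factorization would include a linear factor). Hence x^3 - 698 is the minimal polynomial of α, and in particular [Q(α):Q] = 3.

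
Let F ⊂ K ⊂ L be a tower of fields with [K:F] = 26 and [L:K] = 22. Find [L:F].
[L:F] = 572

The tower law says that for any tower of field extensions F ⊂ K ⊂ L with finite degrees, [L:F] = [L:K] · [K:F]. Here this gives [L:F] = 22 · 26 = 572.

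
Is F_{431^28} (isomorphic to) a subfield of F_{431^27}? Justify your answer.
No: F_{431^28} is not a subfield of F_{431^27}

F_{p^m} embeds in F_{p^n} iff m | n. Here 28 ∤ 27 (since 27 = 0·28 + 27 with remainder 27 ≠ 0), so F_{431^28} is not a subfield of F_{431^27}. Equivalently: if it were, the tower law would give 28 = [F_{431^28}:F_431] dividing [F_{431^27}:F_431] = 27, contradiction.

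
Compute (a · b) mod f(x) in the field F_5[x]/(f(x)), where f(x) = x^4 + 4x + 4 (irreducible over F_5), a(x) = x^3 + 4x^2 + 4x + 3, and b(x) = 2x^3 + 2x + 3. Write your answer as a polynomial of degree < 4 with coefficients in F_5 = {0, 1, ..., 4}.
a · b ≡ 4x^3 + x + 4 (mod f(x))

Multiply in F_5[x]: a(x)·b(x) = (x^3 + 4x^2 + 4x + 3)·(2x^3 + 2x + 3) = 2x^6 + 3x^5 + 2x^3 + 3x + 4. This has degree ≥ 4, so divide by f(x) over F_5: 2x^6 + 3x^5 + 2x^3 + 3x + 4 = (2x^2 + 3x)·(x^4 + 4x + 4) + (4x^3 + x + 4). Hence a·b ≡ 4x^3 + x + 4 (mod f). (F_5[x]/(f) is a field with 5^4 = 625 elements since f is irreducible of degree 4.)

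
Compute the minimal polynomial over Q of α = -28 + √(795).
m_α(x) = x^2 + 56x - 11

From α + 28 = √(795), squaring gives (α + 28)^2 = 795, i.e. α^2 + 56α + 784 = 795, so α^2 + 56α - 11 = 0. The discriminant of x^2 + 56x - 11 is (56)^2 - 4·(-11) = 3136 + 44 = 3180, and 4·(795) is not a perfect square in Q since 795 is squarefree and ≠ 1. Hence x^2 + 56x - 11 is irreducible over Q and is the minimal polynomial of α.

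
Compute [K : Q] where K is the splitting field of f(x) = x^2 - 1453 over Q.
[K : Q] = 2

f(x) = x^2 - 1453 factors as (x - √1453)(x + √1453). The splitting field is K = Q(√1453). Since 1453 is squarefree and > 1, it is not a perfect square, so x^2 - 1453 is irreducible over Q and [Q(√1453) : Q] = 2. Hence [K : Q] = 2.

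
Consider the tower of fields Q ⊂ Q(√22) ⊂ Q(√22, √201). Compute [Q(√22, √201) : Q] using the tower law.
[Q(√22, √201) : Q] = 4

[Q(√22):Q] = 2 (min poly x^2 - 22, irreducible since 22 is squarefree > 1). For the top step, suppose √201 ∈ Q(√22), say √201 = c + d√22 with c, d ∈ Q. Squaring: 201 = c^2 + 22d^2 + 2cd√22. Since √22 ∉ Q this forces 2cd = 0. If d = 0 then √201 = c ∈ Q, contradicting 201 squarefree > 1. If c = 0 then 201 = 22d^2, so 22·201 = (22d)^2 is a perfect square in Q — but 22·201 = 4422 is not a perfect square (since 22 and 201 are distinct squarefree integers). Contradiction. Hence √201 ∉ Q(√22), so x^2 - 201 stays irreducible over Q(√22) and [Q(√22, √201) : Q(√22)] = 2. By the tower law, [Q(√22, √201) : Q] = 2 · 2 = 4.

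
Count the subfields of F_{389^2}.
F_{389^2} has 2 subfields

The subfields of F_{p^n} are exactly the fields F_{p^d} for d | n (each is the fixed field of the unique index-d subgroup of Gal(F_{p^n}/F_p) ≅ Z/nZ). The divisors of n = 2 are {1, 2}, giving 2 subfields: F_{389^1}, F_{389^2}.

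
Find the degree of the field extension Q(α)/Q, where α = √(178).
[Q(α):Q] = 2

[Q(α):Q] equals the degree of the minimal polynomial of α. Here α^2 = 178 and x^2 - 178 is irreducible (d = 178 is squarefree, ≠ 1, hence not a square), so deg(m_α) = 2. Thus [Q(α):Q] = 2.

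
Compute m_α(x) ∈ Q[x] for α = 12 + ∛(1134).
m_α(x) = x^3 - 36x^2 + 432x - 2862

Set β = α - 12 = ∛(1134), so β^3 = 1134. Then (α - 12)^3 - 1134 = 0, i.e. α is a root of g(x) = (x - 12)^3 - 1134 = x^3 - 36x^2 + 432x - 2862. Since g(x) = h(x - 12) where h(x) = x^3 - 1134, and h is irreducible over Q (because 1134 is not a perfect cube, so h has no rational root, and a monic cubic with no rational root is irreducible), g is also irreducible (irreducibility is preserved under the substitution x → x - 12). Hence m_α(x) = x^3 - 36x^2 + 432x - 2862.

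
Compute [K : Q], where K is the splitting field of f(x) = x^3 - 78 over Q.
[K : Q] = 6

The roots of x^3 - 78 are ∛78, ω∛78, ω^2∛78 where ω = e^(2πi/3) is a primitive cube root of unity, so K = Q(∛78, ω). Now [Q(∛78):Q] = 3 (since 78 is not a perfect cube, x^3 - 78 is irreducible) and [Q(ω):Q] = 2. Both 2 and 3 divide [K:Q], and [K:Q] ≤ 3·2 = 6, so [K:Q] = 6. (Equivalently: Q(∛78) ⊂ R but ω ∉ R, so [K : Q(∛78)] = 2.)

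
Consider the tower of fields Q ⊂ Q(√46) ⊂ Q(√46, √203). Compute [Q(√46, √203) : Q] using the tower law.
[Q(√46, √203) : Q] = 4

[Q(√46):Q] = 2 (min poly x^2 - 46, irreducible since 46 is squarefree > 1). For the top step, suppose √203 ∈ Q(√46), say √203 = c + d√46 with c, d ∈ Q. Squaring: 203 = c^2 + 46d^2 + 2cd√46. Since √46 ∉ Q this forces 2cd = 0. If d = 0 then √203 = c ∈ Q, contradicting 203 squarefree > 1. If c = 0 then 203 = 46d^2, so 46·203 = (46d)^2 is a perfect square in Q — but 46·203 = 9338 is not a perfect square (since 46 and 203 are distinct squarefree integers). Contradiction. Hence √203 ∉ Q(√46), so x^2 - 203 stays irreducible over Q(√46) and [Q(√46, √203) : Q(√46)] = 2. By the tower law, [Q(√46, √203) : Q] = 2 · 2 = 4.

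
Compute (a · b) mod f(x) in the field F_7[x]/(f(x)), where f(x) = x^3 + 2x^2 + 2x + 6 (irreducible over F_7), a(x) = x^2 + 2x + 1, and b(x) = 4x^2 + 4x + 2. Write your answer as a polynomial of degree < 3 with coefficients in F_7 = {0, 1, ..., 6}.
a · b ≡ 5x^2 + 4x + 6 (mod f(x))

Multiply in F_7[x]: a(x)·b(x) = (x^2 + 2x + 1)·(4x^2 + 4x + 2) = 4x^4 + 5x^3 + x + 2. This has degree ≥ 3, so divide by f(x) over F_7: 4x^4 + 5x^3 + x + 2 = (4x + 4)·(x^3 + 2x^2 + 2x + 6) + (5x^2 + 4x + 6). Hence a·b ≡ 5x^2 + 4x + 6 (mod f). (F_7[x]/(f) is a field with 7^3 = 343 elements since f is irreducible of degree 3.)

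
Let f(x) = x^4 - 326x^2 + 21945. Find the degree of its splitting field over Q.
[K : Q] = 4

Solving the quadratic in x^2: x^2 = (326 ± √(326^2 - 4·21945))/2 = (326 ± √18496)/2 = (326 ± 136)/2, giving x^2 = 95 or x^2 = 231. So f(x) = (x^2 - 95)(x^2 - 231) and the roots of f are ±√95, ±√231. Hence the splitting field is K = Q(√95, √231). Since 95 and 231 are distinct squarefree integers > 1, their product 21945 is not a perfect square, so √231 ∉ Q(√95). By the tower law [K:Q] = [Q(√95,√231):Q(√95)] · [Q(√95):Q] = 2 · 2 = 4.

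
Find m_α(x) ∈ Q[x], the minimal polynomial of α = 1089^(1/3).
m_α(x) = x^3 - 1089

α satisfies α^3 = 1089, so x^3 - 1089 annihilates α. By the rational root test, a rational root p/q (in lowest terms) of x^3 - 1089 would satisfy p^3 = 1089 q^3, forcing q = 1 and p^3 = 1089; but 1089 is not a perfect cube, contradiction. A monic cubic over Q with no rational root is irreducible (any nontrivial factorization would include a linear factor). Hence x^3 - 1089 is the minimal polynomial of α, and in particular [Q(α):Q] = 3.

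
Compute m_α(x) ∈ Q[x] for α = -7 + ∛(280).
m_α(x) = x^3 + 21x^2 + 147x + 63

Set β = α + 7 = ∛(280), so β^3 = 280. Then (α + 7)^3 - 280 = 0, i.e. α is a root of g(x) = (x + 7)^3 - 280 = x^3 + 21x^2 + 147x + 63. Since g(x) = h(x + 7) where h(x) = x^3 - 280, and h is irreducible over Q (because 280 is not a perfect cube, so h has no rational root, and a monic cubic with no rational root is irreducible), g is also irreducible (irreducibility is preserved under the substitution x → x + 7). Hence m_α(x) = x^3 + 21x^2 + 147x + 63.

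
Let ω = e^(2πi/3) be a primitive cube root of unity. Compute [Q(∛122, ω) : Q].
[Q(∛122, ω) : Q] = 6

[Q(∛122):Q] = 3 (min poly x^3 - 122, irreducible since 122 is not a perfect cube). [Q(ω):Q] = 2 (min poly x^2 + x + 1). Since Q(∛122) ⊂ R and ω ∉ R, we have ω ∉ Q(∛122), so x^2 + x + 1 remains irreducible over Q(∛122) and [Q(∛122, ω) : Q(∛122)] = 2. By the tower law, [Q(∛122, ω) : Q] = 3 · 2 = 6. (In fact Q(∛122, ω) is the splitting field of x^3 - 122 over Q.)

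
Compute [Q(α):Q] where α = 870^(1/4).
[Q(α):Q] = 4

α is a root of x^4 - 870. By Eisenstein's criterion at the prime p = 2 (which divides the constant term 870 but p^2 = 4 does not, since 870 is squarefree), x^4 - 870 is irreducible over Q. Hence [Q(α):Q] = 4.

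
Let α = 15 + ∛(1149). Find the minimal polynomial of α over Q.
m_α(x) = x^3 - 45x^2 + 675x - 4524

Set β = α - 15 = ∛(1149), so β^3 = 1149. Then (α - 15)^3 - 1149 = 0, i.e. α is a root of g(x) = (x - 15)^3 - 1149 = x^3 - 45x^2 + 675x - 4524. Since g(x) = h(x - 15) where h(x) = x^3 - 1149, and h is irreducible over Q (because 1149 is not a perfect cube, so h has no rational root, and a monic cubic with no rational root is irreducible), g is also irreducible (irreducibility is preserved under the substitution x → x - 15). Hence m_α(x) = x^3 - 45x^2 + 675x - 4524.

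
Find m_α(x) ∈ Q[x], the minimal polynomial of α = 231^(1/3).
m_α(x) = x^3 - 231

α satisfies α^3 = 231, so x^3 - 231 annihilates α. By the rational root test, a rational root p/q (in lowest terms) of x^3 - 231 would satisfy p^3 = 231 q^3, forcing q = 1 and p^3 = 231; but 231 is not a perfect cube, contradiction. A monic cubic over Q with no rational root is irreducible (any nontrivial factorization would include a linear factor). Hence x^3 - 231 is the minimal polynomial of α, and in particular [Q(α):Q] = 3.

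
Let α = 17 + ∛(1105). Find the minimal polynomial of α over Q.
m_α(x) = x^3 - 51x^2 + 867x - 6018

Set β = α - 17 = ∛(1105), so β^3 = 1105. Then (α - 17)^3 - 1105 = 0, i.e. α is a root of g(x) = (x - 17)^3 - 1105 = x^3 - 51x^2 + 867x - 6018. Since g(x) = h(x - 17) where h(x) = x^3 - 1105, and h is irreducible over Q (because 1105 is not a perfect cube, so h has no rational root, and a monic cubic with no rational root is irreducible), g is also irreducible (irreducibility is preserved under the substitution x → x - 17). Hence m_α(x) = x^3 - 51x^2 + 867x - 6018.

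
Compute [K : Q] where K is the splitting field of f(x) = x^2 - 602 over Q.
[K : Q] = 2

f(x) = x^2 - 602 factors as (x - √602)(x + √602). The splitting field is K = Q(√602). Since 602 is squarefree and > 1, it is not a perfect square, so x^2 - 602 is irreducible over Q and [Q(√602) : Q] = 2. Hence [K : Q] = 2.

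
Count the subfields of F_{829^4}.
F_{829^4} has 3 subfields

The subfields of F_{p^n} are exactly the fields F_{p^d} for d | n (each is the fixed field of the unique index-d subgroup of Gal(F_{p^n}/F_p) ≅ Z/nZ). The divisors of n = 4 are {1, 2, 4}, giving 3 subfields: F_{829^1}, F_{829^2}, F_{829^4}.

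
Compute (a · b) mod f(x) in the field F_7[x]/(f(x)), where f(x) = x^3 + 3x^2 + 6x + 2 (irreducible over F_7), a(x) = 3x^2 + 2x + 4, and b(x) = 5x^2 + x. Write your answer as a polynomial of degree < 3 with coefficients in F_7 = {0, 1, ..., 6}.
a · b ≡ 5x + 1 (mod f(x))

Multiply in F_7[x]: a(x)·b(x) = (3x^2 + 2x + 4)·(5x^2 + x) = x^4 + 6x^3 + x^2 + 4x. This has degree ≥ 3, so divide by f(x) over F_7: x^4 + 6x^3 + x^2 + 4x = (x + 3)·(x^3 + 3x^2 + 6x + 2) + (5x + 1). Hence a·b ≡ 5x + 1 (mod f). (F_7[x]/(f) is a field with 7^3 = 343 elements since f is irreducible of degree 3.)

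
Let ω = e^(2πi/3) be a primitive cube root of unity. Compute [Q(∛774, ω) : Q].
[Q(∛774, ω) : Q] = 6

[Q(∛774):Q] = 3 (min poly x^3 - 774, irreducible since 774 is not a perfect cube). [Q(ω):Q] = 2 (min poly x^2 + x + 1). Since Q(∛774) ⊂ R and ω ∉ R, we have ω ∉ Q(∛774), so x^2 + x + 1 remains irreducible over Q(∛774) and [Q(∛774, ω) : Q(∛774)] = 2. By the tower law, [Q(∛774, ω) : Q] = 3 · 2 = 6. (In fact Q(∛774, ω) is the splitting field of x^3 - 774 over Q.)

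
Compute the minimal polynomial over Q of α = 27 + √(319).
m_α(x) = x^2 - 54x + 410

From α - 27 = √(319), squaring gives (α - 27)^2 = 319, i.e. α^2 - 54α + 729 = 319, so α^2 - 54α + 410 = 0. The discriminant of x^2 - 54x + 410 is (-54)^2 - 4·(410) = 2916 - 1640 = 1276, and 4·(319) is not a perfect square in Q since 319 is squarefree and ≠ 1. Hence x^2 - 54x + 410 is irreducible over Q and is the minimal polynomial of α.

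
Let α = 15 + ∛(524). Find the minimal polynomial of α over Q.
m_α(x) = x^3 - 45x^2 + 675x - 3899

Set β = α - 15 = ∛(524), so β^3 = 524. Then (α - 15)^3 - 524 = 0, i.e. α is a root of g(x) = (x - 15)^3 - 524 = x^3 - 45x^2 + 675x - 3899. Since g(x) = h(x - 15) where h(x) = x^3 - 524, and h is irreducible over Q (because 524 is not a perfect cube, so h has no rational root, and a monic cubic with no rational root is irreducible), g is also irreducible (irreducibility is preserved under the substitution x → x - 15). Hence m_α(x) = x^3 - 45x^2 + 675x - 3899.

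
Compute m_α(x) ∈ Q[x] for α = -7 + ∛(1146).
m_α(x) = x^3 + 21x^2 + 147x - 803

Set β = α + 7 = ∛(1146), so β^3 = 1146. Then (α + 7)^3 - 1146 = 0, i.e. α is a root of g(x) = (x + 7)^3 - 1146 = x^3 + 21x^2 + 147x - 803. Since g(x) = h(x + 7) where h(x) = x^3 - 1146, and h is irreducible over Q (because 1146 is not a perfect cube, so h has no rational root, and a monic cubic with no rational root is irreducible), g is also irreducible (irreducibility is preserved under the substitution x → x + 7). Hence m_α(x) = x^3 + 21x^2 + 147x - 803.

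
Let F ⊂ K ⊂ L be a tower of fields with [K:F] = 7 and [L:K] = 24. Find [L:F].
[L:F] = 168

The tower law says that for any tower of field extensions F ⊂ K ⊂ L with finite degrees, [L:F] = [L:K] · [K:F]. Here this gives [L:F] = 24 · 7 = 168.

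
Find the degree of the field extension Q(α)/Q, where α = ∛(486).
[Q(α):Q] = 3

The minimal polynomial of α is x^3 - 486, irreducible over Q since 486 is not a perfect cube (so x^3 - 486 has no rational root). Hence [Q(α):Q] = deg(m_α) = 3.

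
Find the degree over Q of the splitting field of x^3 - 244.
[K : Q] = 6

The roots of x^3 - 244 are ∛244, ω∛244, ω^2∛244 where ω = e^(2πi/3) is a primitive cube root of unity, so K = Q(∛244, ω). Now [Q(∛244):Q] = 3 (since 244 is not a perfect cube, x^3 - 244 is irreducible) and [Q(ω):Q] = 2. Both 2 and 3 divide [K:Q], and [K:Q] ≤ 3·2 = 6, so [K:Q] = 6. (Equivalently: Q(∛244) ⊂ R but ω ∉ R, so [K : Q(∛244)] = 2.)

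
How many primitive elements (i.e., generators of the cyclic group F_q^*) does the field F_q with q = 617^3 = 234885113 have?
There are φ(234885112) = 90547200 primitive elements

F_q^* is cyclic of order q - 1 = 234885112. A cyclic group of order m has exactly φ(m) generators. Here m = 234885112 = 2^3 · 7 · 11 · 97 · 3931, so the number of primitive elements is φ(234885112) = 90547200.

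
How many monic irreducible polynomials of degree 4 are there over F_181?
There are 268312590 monic irreducible polynomials of degree 4 over F_181

Each element of F_{181^4} that lies in no proper subfield is a root of exactly one monic irreducible of degree 4 over F_181, and each such polynomial has 4 distinct roots in F_{181^4}. By Möbius inversion the count is N_181(4) = (1/4) Σ_{d|4} μ(4/d) · 181^d = (1/4)(μ(4)·181^1 + μ(2)·181^2 + μ(1)·181^4) = 1073250360/4 = 268312590.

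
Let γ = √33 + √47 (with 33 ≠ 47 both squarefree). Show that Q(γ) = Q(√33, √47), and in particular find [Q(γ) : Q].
[Q(γ) : Q] = 4 (equivalently, Q(γ) = Q(√33, √47))

Obviously Q(γ) ⊆ Q(√33, √47), and [Q(√33, √47):Q] = 4 (since 33, 47 are distinct squarefree integers > 1 with 1551 not a perfect square). To show equality we compute the minimal polynomial of γ. From γ = √33 + √47: γ^2 = 33 + 2√(1551) + 47 = 80 + 2√(1551), so γ^2 - 80 = 2√(1551); squaring, (γ^2 - 80)^2 = 4·1551, i.e. γ^4 - 160γ^2 + 6400 - 6204 = 0, i.e. γ^4 - 160γ^2 + 196 = 0. So γ is a root of x^4 - 160x^2 + 196. This polynomial is irreducible over Q: it has no rational root (each ±√33 ± √47 is irrational), and any factorization into two quadratics over Q would force √(1551) ∈ Q (pairing opposite roots) or √33, √47 ∈ Q (other pairings), all impossible. Hence [Q(γ):Q] = 4 = [Q(√33, √47):Q], so Q(γ) = Q(√33, √47).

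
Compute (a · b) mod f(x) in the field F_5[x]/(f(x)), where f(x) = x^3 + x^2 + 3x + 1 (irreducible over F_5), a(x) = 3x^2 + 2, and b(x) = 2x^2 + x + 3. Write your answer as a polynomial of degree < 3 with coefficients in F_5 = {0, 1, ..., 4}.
a · b ≡ 3x^2 + 4 (mod f(x))

Multiply in F_5[x]: a(x)·b(x) = (3x^2 + 2)·(2x^2 + x + 3) = x^4 + 3x^3 + 3x^2 + 2x + 1. This has degree ≥ 3, so divide by f(x) over F_5: x^4 + 3x^3 + 3x^2 + 2x + 1 = (x + 2)·(x^3 + x^2 + 3x + 1) + (3x^2 + 4). Hence a·b ≡ 3x^2 + 4 (mod f). (F_5[x]/(f) is a field with 5^3 = 125 elements since f is irreducible of degree 3.)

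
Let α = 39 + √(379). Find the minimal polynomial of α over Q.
m_α(x) = x^2 - 78x + 1142

From α - 39 = √(379), squaring gives (α - 39)^2 = 379, i.e. α^2 - 78α + 1521 = 379, so α^2 - 78α + 1142 = 0. The discriminant of x^2 - 78x + 1142 is (-78)^2 - 4·(1142) = 6084 - 4568 = 1516, and 4·(379) is not a perfect square in Q since 379 is squarefree and ≠ 1. Hence x^2 - 78x + 1142 is irreducible over Q and is the minimal polynomial of α.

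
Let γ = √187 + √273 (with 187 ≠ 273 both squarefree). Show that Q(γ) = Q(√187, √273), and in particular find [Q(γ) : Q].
[Q(γ) : Q] = 4 (equivalently, Q(γ) = Q(√187, √273))

Obviously Q(γ) ⊆ Q(√187, √273), and [Q(√187, √273):Q] = 4 (since 187, 273 are distinct squarefree integers > 1 with 51051 not a perfect square). To show equality we compute the minimal polynomial of γ. From γ = √187 + √273: γ^2 = 187 + 2√(51051) + 273 = 460 + 2√(51051), so γ^2 - 460 = 2√(51051); squaring, (γ^2 - 460)^2 = 4·51051, i.e. γ^4 - 920γ^2 + 211600 - 204204 = 0, i.e. γ^4 - 920γ^2 + 7396 = 0. So γ is a root of x^4 - 920x^2 + 7396. This polynomial is irreducible over Q: it has no rational root (each ±√187 ± √273 is irrational), and any factorization into two quadratics over Q would force √(51051) ∈ Q (pairing opposite roots) or √187, √273 ∈ Q (other pairings), all impossible. Hence [Q(γ):Q] = 4 = [Q(√187, √273):Q], so Q(γ) = Q(√187, √273).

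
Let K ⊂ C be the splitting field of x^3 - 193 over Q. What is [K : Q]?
[K : Q] = 6

The roots of x^3 - 193 are ∛193, ω∛193, ω^2∛193 where ω = e^(2πi/3) is a primitive cube root of unity, so K = Q(∛193, ω). Now [Q(∛193):Q] = 3 (since 193 is not a perfect cube, x^3 - 193 is irreducible) and [Q(ω):Q] = 2. Both 2 and 3 divide [K:Q], and [K:Q] ≤ 3·2 = 6, so [K:Q] = 6. (Equivalently: Q(∛193) ⊂ R but ω ∉ R, so [K : Q(∛193)] = 2.)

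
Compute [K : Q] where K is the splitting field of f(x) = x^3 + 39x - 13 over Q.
[K : Q] = 6

By the rational root test, any rational root of the monic integer polynomial f(x) = x^3 + 39x - 13 must be an integer dividing the constant term -13, i.e. one of ±{1, 13}. Evaluating: f(1) = 27, f(-1) = -53, f(13) = 2691, f(-13) = -2717; none is 0, so f has no rational root and is therefore irreducible over Q (a cubic with no linear factor over a field is irreducible). For an irreducible cubic, the Galois group is A_3 or S_3 according as the discriminant disc(f) = -4a^3 - 27b^2 = -4·(39)^3 - 27·(-13)^2 = -241839 is or is not a square in Q. Here disc(f) = -241839 is not a perfect square in Q, so the Galois group of f over Q is not contained in A_3 and must be all of S_3. The splitting field has degree |S_3| = 6 over Q, so [K : Q] = 6.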